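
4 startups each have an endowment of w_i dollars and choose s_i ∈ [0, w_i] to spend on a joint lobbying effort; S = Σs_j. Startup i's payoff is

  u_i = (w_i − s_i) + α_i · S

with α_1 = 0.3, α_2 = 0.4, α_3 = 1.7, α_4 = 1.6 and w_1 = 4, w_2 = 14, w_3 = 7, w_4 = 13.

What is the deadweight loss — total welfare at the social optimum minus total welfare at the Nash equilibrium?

∂u_i/∂s_i = α_i − 1, so startup i contributes w_i if α_i > 1, else 0.
α_i > 1 for i ∈ {3, 4}; NE contributions (0, 0, 7, 13), S = 20.
W^NE = Σw_i − S^NE + (Σα_i)·S^NE = 38 + 3·20 = 98.
Planner: ∂(Σu_j)/∂s_i = Σα_j − 1 = 3 > 0, so everyone contributes w_i; S^SO = 38, W^SO = 38 + 3·38 = 152.
Deadweight loss = 54.

54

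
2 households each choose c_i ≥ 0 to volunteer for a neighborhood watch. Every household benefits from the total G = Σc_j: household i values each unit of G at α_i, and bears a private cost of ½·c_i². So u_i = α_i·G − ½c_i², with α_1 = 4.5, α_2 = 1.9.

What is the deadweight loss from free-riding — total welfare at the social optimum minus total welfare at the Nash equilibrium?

11.93

Household i's FOC: ∂u_i/∂c_i = α_i − c_i = 0, so c_i* = α_i.
NE contributions = (4.5, 1.9); G = 6.4.
W^NE = (Σα)·G − ½Σα_i² = 6.4² − ½·23.86 = 29.03.
Planner sets c_i = Σα_j = 6.4 for every i, so G^SO = 2·6.4 = 12.8.
W^SO = (Σα)·G^SO − ½·2·(Σα)² = (2/2)·6.4² = 40.96.
Deadweight loss = W^SO − W^NE = 11.93.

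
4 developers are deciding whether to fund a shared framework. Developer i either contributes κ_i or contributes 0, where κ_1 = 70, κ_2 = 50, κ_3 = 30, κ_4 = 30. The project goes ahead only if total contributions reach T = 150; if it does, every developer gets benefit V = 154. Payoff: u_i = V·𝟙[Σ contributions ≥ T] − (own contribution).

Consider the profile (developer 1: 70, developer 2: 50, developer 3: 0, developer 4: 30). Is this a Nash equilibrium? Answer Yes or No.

Total = 150 ≥ 150: provided.
Developer 1 (pledges 70, payoff 84): dropping to 0 → total 80, payoff 0. No gain.
Developer 2 (pledges 50, payoff 104): dropping to 0 → total 100, payoff 0. No gain.
Developer 3 (pledges 0, payoff 154): pledging 30 → total 180, payoff 124. No gain.
Developer 4 (pledges 30, payoff 124): dropping to 0 → total 120, payoff 0. No gain.

Yes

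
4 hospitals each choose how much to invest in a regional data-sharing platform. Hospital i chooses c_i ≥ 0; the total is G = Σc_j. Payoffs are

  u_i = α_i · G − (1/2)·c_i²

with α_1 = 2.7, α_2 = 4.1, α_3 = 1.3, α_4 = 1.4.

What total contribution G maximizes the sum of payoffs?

Planner FOC: ∂(Σu_j)/∂c_i = (Σα_j) − c_i = 0, so c_i^SO = Σα_j = 9.5 for every i; G^SO = 38.

38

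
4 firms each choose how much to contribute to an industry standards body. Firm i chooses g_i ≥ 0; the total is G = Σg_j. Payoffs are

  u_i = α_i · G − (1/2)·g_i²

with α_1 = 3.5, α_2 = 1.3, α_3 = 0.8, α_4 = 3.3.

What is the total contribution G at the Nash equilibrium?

8.9

Firm i's FOC: ∂u_i/∂g_i = α_i − g_i = 0, so g_i* = α_i.
NE contributions = (3.5, 1.3, 0.8, 3.3); G = 8.9.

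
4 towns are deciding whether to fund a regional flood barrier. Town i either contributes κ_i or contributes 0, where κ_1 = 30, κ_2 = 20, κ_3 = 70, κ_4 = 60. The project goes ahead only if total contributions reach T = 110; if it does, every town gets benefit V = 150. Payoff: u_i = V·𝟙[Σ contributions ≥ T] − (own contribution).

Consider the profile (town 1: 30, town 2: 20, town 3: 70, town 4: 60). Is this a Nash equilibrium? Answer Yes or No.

No

Total = 180 ≥ 110: provided.
Town 1 (pledges 30, payoff 120): dropping to 0 → total 150, payoff 150. Profitable deviation.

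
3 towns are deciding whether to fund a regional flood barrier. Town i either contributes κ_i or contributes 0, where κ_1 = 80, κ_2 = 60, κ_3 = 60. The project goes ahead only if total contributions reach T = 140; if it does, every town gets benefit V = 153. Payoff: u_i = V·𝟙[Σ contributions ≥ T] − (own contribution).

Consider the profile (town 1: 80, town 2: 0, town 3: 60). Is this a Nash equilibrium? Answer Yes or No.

Yes

Total = 140 ≥ 140: provided.
Town 1 (pledges 80, payoff 73): dropping to 0 → total 60, payoff 0. No gain.
Town 2 (pledges 0, payoff 153): pledging 60 → total 200, payoff 93. No gain.
Town 3 (pledges 60, payoff 93): dropping to 0 → total 80, payoff 0. No gain.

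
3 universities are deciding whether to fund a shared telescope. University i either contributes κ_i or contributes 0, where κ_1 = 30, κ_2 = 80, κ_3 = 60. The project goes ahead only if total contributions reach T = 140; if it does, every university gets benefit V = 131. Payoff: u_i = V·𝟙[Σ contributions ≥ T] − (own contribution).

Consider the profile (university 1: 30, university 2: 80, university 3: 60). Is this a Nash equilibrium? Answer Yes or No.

Total = 170 ≥ 140: provided.
University 1 (pledges 30, payoff 101): dropping to 0 → total 140, payoff 131. Profitable deviation.

No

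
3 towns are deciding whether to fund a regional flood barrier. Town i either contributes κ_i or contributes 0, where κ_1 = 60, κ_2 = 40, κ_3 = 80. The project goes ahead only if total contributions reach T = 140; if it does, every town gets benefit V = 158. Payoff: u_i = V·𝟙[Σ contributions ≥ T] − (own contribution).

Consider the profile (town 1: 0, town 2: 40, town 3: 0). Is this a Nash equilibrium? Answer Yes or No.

No

Total = 40 < 140: not provided.
Town 1 (pledges 0, payoff 0): pledging 60 → total 100, payoff -60. No gain.
Town 2 (pledges 40, payoff -40): dropping to 0 → total 0, payoff 0. Profitable deviation.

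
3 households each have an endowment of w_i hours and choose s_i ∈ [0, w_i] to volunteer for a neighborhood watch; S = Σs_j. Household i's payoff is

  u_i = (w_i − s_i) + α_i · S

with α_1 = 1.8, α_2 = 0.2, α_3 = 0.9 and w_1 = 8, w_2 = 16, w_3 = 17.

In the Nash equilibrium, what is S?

8

∂u_i/∂s_i = α_i − 1, so household i contributes w_i if α_i > 1, else 0.
α_i > 1 for i ∈ {1}; NE contributions (8, 0, 0), S = 8.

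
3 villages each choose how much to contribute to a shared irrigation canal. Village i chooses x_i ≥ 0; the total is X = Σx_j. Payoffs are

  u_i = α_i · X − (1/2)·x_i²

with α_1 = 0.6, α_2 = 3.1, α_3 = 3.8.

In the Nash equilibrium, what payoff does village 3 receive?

21.28

Village i's FOC: ∂u_i/∂x_i = α_i − x_i = 0, so x_i* = α_i.
NE contributions = (0.6, 3.1, 3.8); X = 7.5.
u_3 = α_3·X − ½·(x_3)² = 3.8·7.5 − ½·3.8² = 21.28.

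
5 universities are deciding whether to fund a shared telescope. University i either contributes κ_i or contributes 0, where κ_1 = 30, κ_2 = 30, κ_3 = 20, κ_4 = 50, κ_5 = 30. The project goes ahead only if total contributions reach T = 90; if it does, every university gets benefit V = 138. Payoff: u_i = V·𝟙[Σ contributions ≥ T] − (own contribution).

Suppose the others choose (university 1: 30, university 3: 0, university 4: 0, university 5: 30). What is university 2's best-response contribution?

Others' total = 60. Contributing 30 brings total to 90 ≥ 90: gain V − κ_2 = 108.
Best response: 30.

30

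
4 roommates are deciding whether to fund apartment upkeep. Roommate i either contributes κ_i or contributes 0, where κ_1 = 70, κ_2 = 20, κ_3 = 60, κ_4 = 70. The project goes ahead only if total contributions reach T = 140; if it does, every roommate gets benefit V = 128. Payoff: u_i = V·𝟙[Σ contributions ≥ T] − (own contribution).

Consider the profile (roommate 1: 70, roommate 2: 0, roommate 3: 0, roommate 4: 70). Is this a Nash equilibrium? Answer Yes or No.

Total = 140 ≥ 140: provided.
Roommate 1 (pledges 70, payoff 58): dropping to 0 → total 70, payoff 0. No gain.
Roommate 2 (pledges 0, payoff 128): pledging 20 → total 160, payoff 108. No gain.
Roommate 3 (pledges 0, payoff 128): pledging 60 → total 200, payoff 68. No gain.
Roommate 4 (pledges 70, payoff 58): dropping to 0 → total 70, payoff 0. No gain.

Yes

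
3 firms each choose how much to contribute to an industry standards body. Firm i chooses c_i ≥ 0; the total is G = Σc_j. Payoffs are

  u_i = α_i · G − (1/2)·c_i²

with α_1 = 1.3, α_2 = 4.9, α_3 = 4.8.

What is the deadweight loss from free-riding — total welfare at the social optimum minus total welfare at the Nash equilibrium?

84.87

Firm i's FOC: ∂u_i/∂c_i = α_i − c_i = 0, so c_i* = α_i.
NE contributions = (1.3, 4.9, 4.8); G = 11.
W^NE = (Σα)·G − ½Σα_i² = 11² − ½·48.74 = 96.63.
Planner sets c_i = Σα_j = 11 for every i, so G^SO = 3·11 = 33.
W^SO = (Σα)·G^SO − ½·3·(Σα)² = (3/2)·11² = 181.5.
Deadweight loss = W^SO − W^NE = 84.87.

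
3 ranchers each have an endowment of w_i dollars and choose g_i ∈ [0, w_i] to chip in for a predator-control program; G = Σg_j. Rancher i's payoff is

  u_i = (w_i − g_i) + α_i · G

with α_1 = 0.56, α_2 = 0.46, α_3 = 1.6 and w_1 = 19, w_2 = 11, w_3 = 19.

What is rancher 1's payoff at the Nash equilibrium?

∂u_i/∂g_i = α_i − 1, so rancher i contributes w_i if α_i > 1, else 0.
α_i > 1 for i ∈ {3}; NE contributions (0, 0, 19), G = 19.
u_1 = (19 − 0) + 0.56·19 = 29.64.

29.64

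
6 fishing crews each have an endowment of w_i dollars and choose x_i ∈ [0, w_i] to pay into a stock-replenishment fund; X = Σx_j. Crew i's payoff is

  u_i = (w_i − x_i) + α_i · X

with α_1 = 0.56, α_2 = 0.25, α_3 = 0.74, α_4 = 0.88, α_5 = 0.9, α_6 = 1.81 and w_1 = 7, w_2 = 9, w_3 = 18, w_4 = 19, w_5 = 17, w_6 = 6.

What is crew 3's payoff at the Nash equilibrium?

22.44

∂u_i/∂x_i = α_i − 1, so crew i contributes w_i if α_i > 1, else 0.
α_i > 1 for i ∈ {6}; NE contributions (0, 0, 0, 0, 0, 6), X = 6.
u_3 = (18 − 0) + 0.74·6 = 22.44.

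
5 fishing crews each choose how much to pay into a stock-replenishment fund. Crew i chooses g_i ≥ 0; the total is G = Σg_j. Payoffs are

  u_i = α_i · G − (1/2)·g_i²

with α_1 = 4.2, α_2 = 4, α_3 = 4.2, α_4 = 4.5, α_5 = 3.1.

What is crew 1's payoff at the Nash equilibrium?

Crew i's FOC: ∂u_i/∂g_i = α_i − g_i = 0, so g_i* = α_i.
NE contributions = (4.2, 4, 4.2, 4.5, 3.1); G = 20.
u_1 = α_1·G − ½·(g_1)² = 4.2·20 − ½·4.2² = 75.18.

75.18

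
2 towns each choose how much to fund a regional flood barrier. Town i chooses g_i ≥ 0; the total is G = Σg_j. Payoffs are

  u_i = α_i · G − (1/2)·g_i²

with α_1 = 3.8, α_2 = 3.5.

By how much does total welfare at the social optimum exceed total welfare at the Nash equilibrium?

Town i's FOC: ∂u_i/∂g_i = α_i − g_i = 0, so g_i* = α_i.
NE contributions = (3.8, 3.5); G = 7.3.
W^NE = (Σα)·G − ½Σα_i² = 7.3² − ½·26.69 = 39.945.
Planner sets g_i = Σα_j = 7.3 for every i, so G^SO = 2·7.3 = 14.6.
W^SO = (Σα)·G^SO − ½·2·(Σα)² = (2/2)·7.3² = 53.29.
Deadweight loss = W^SO − W^NE = 13.345.

13.345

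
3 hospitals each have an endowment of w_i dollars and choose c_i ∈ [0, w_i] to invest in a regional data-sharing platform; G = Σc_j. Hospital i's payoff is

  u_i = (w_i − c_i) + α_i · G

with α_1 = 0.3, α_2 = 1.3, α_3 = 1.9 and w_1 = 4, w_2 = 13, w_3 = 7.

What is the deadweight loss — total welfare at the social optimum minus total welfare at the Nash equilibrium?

10

∂u_i/∂c_i = α_i − 1, so hospital i contributes w_i if α_i > 1, else 0.
α_i > 1 for i ∈ {2, 3}; NE contributions (0, 13, 7), G = 20.
W^NE = Σw_i − G^NE + (Σα_i)·G^NE = 24 + 2.5·20 = 74.
Planner: ∂(Σu_j)/∂c_i = Σα_j − 1 = 2.5 > 0, so everyone contributes w_i; G^SO = 24, W^SO = 24 + 2.5·24 = 84.
Deadweight loss = 10.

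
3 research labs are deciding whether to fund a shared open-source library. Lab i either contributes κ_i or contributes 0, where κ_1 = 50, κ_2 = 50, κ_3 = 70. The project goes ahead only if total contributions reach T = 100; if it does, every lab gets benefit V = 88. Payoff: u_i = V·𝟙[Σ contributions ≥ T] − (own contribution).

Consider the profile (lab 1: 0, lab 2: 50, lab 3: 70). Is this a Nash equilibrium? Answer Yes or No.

Total = 120 ≥ 100: provided.
Lab 1 (pledges 0, payoff 88): pledging 50 → total 170, payoff 38. No gain.
Lab 2 (pledges 50, payoff 38): dropping to 0 → total 70, payoff 0. No gain.
Lab 3 (pledges 70, payoff 18): dropping to 0 → total 50, payoff 0. No gain.

Yes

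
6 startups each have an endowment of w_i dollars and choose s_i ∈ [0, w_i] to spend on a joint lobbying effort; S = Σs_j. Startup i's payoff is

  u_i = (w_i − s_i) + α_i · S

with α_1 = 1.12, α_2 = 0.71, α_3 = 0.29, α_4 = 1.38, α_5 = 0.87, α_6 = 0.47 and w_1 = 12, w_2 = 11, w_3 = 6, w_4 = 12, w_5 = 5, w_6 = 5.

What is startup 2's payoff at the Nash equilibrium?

28.04

∂u_i/∂s_i = α_i − 1, so startup i contributes w_i if α_i > 1, else 0.
α_i > 1 for i ∈ {1, 4}; NE contributions (12, 0, 0, 12, 0, 0), S = 24.
u_2 = (11 − 0) + 0.71·24 = 28.04.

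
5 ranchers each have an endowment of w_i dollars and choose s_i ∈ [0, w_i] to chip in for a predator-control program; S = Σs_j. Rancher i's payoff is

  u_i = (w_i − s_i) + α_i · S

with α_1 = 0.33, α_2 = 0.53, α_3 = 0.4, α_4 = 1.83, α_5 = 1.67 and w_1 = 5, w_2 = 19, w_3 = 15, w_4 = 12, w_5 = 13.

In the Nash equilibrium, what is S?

25

∂u_i/∂s_i = α_i − 1, so rancher i contributes w_i if α_i > 1, else 0.
α_i > 1 for i ∈ {4, 5}; NE contributions (0, 0, 0, 12, 13), S = 25.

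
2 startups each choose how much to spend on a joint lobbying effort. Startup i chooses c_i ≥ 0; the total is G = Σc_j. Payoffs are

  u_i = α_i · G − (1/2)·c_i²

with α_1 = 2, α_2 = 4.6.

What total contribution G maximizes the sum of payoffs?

13.2

Planner FOC: ∂(Σu_j)/∂c_i = (Σα_j) − c_i = 0, so c_i^SO = Σα_j = 6.6 for every i; G^SO = 13.2.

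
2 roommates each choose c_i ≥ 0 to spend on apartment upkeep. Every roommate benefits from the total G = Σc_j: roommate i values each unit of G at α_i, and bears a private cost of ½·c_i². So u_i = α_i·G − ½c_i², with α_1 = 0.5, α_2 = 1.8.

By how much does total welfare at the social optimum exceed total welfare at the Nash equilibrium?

1.745

Roommate i's FOC: ∂u_i/∂c_i = α_i − c_i = 0, so c_i* = α_i.
NE contributions = (0.5, 1.8); G = 2.3.
W^NE = (Σα)·G − ½Σα_i² = 2.3² − ½·3.49 = 3.545.
Planner sets c_i = Σα_j = 2.3 for every i, so G^SO = 2·2.3 = 4.6.
W^SO = (Σα)·G^SO − ½·2·(Σα)² = (2/2)·2.3² = 5.29.
Deadweight loss = W^SO − W^NE = 1.745.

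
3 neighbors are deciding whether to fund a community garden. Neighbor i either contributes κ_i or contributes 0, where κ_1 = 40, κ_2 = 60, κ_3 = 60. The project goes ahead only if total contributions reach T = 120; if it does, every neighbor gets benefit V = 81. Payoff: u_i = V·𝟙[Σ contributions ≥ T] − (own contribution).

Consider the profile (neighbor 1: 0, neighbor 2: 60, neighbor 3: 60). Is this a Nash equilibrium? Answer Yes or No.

Total = 120 ≥ 120: provided.
Neighbor 1 (pledges 0, payoff 81): pledging 40 → total 160, payoff 41. No gain.
Neighbor 2 (pledges 60, payoff 21): dropping to 0 → total 60, payoff 0. No gain.
Neighbor 3 (pledges 60, payoff 21): dropping to 0 → total 60, payoff 0. No gain.

Yes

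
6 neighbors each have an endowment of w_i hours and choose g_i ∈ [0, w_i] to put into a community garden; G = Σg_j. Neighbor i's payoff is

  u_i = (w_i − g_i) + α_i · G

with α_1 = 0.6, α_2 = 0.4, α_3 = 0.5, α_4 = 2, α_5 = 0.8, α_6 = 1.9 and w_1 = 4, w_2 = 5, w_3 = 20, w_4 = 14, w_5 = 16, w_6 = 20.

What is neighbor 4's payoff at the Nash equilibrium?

68

∂u_i/∂g_i = α_i − 1, so neighbor i contributes w_i if α_i > 1, else 0.
α_i > 1 for i ∈ {4, 6}; NE contributions (0, 0, 0, 14, 0, 20), G = 34.
u_4 = (14 − 14) + 2·34 = 68.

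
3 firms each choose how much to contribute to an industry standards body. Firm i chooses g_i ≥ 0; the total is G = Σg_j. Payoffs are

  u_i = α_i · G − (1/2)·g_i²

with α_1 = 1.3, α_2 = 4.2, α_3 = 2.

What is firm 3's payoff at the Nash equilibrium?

13

Firm i's FOC: ∂u_i/∂g_i = α_i − g_i = 0, so g_i* = α_i.
NE contributions = (1.3, 4.2, 2); G = 7.5.
u_3 = α_3·G − ½·(g_3)² = 2·7.5 − ½·2² = 13.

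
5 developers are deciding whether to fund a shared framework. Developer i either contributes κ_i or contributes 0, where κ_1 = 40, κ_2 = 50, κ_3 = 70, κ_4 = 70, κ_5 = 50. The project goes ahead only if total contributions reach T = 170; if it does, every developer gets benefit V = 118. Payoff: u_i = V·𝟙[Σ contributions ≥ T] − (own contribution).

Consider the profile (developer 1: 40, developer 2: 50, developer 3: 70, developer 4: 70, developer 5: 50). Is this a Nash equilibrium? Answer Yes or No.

Total = 280 ≥ 170: provided.
Developer 1 (pledges 40, payoff 78): dropping to 0 → total 240, payoff 118. Profitable deviation.

No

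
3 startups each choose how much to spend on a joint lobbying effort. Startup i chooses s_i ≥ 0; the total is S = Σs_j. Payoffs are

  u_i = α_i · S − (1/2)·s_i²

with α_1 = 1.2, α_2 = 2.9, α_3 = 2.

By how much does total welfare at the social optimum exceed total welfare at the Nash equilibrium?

25.53

Startup i's FOC: ∂u_i/∂s_i = α_i − s_i = 0, so s_i* = α_i.
NE contributions = (1.2, 2.9, 2); S = 6.1.
W^NE = (Σα)·S − ½Σα_i² = 6.1² − ½·13.85 = 30.285.
Planner sets s_i = Σα_j = 6.1 for every i, so S^SO = 3·6.1 = 18.3.
W^SO = (Σα)·S^SO − ½·3·(Σα)² = (3/2)·6.1² = 55.815.
Deadweight loss = W^SO − W^NE = 25.53.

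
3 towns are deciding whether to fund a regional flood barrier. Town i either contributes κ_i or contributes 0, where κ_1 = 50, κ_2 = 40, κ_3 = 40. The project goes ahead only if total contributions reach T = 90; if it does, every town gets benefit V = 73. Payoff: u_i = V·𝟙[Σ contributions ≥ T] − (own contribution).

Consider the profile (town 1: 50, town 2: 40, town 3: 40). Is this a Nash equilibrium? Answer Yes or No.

No

Total = 130 ≥ 90: provided.
Town 1 (pledges 50, payoff 23): dropping to 0 → total 80, payoff 0. No gain.
Town 2 (pledges 40, payoff 33): dropping to 0 → total 90, payoff 73. Profitable deviation.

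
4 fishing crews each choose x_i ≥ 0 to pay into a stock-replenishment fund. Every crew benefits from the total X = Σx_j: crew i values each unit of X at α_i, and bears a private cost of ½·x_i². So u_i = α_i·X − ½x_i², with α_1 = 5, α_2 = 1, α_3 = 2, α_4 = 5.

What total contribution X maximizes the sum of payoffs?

52

Planner FOC: ∂(Σu_j)/∂x_i = (Σα_j) − x_i = 0, so x_i^SO = Σα_j = 13 for every i; X^SO = 52.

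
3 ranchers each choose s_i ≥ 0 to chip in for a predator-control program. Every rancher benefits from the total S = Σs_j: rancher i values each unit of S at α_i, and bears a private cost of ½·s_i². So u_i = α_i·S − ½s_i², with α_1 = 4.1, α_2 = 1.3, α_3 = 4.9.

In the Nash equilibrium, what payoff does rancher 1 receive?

Rancher i's FOC: ∂u_i/∂s_i = α_i − s_i = 0, so s_i* = α_i.
NE contributions = (4.1, 1.3, 4.9); S = 10.3.
u_1 = α_1·S − ½·(s_1)² = 4.1·10.3 − ½·4.1² = 33.825.

33.825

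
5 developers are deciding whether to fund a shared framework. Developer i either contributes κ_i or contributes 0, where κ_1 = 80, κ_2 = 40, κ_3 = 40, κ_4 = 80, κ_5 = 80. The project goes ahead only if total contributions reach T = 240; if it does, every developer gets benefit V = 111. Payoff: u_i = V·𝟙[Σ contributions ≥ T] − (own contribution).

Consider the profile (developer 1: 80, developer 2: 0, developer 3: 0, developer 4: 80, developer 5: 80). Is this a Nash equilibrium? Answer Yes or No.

Total = 240 ≥ 240: provided.
Developer 1 (pledges 80, payoff 31): dropping to 0 → total 160, payoff 0. No gain.
Developer 2 (pledges 0, payoff 111): pledging 40 → total 280, payoff 71. No gain.
Developer 3 (pledges 0, payoff 111): pledging 40 → total 280, payoff 71. No gain.
Developer 4 (pledges 80, payoff 31): dropping to 0 → total 160, payoff 0. No gain.
Developer 5 (pledges 80, payoff 31): dropping to 0 → total 160, payoff 0. No gain.

Yes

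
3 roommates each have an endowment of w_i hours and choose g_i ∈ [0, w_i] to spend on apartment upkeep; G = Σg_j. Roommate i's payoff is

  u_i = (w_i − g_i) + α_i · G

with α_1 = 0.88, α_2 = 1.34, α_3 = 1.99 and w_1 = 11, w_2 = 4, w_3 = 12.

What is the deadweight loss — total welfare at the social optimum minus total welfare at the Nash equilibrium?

∂u_i/∂g_i = α_i − 1, so roommate i contributes w_i if α_i > 1, else 0.
α_i > 1 for i ∈ {2, 3}; NE contributions (0, 4, 12), G = 16.
W^NE = Σw_i − G^NE + (Σα_i)·G^NE = 27 + 3.21·16 = 78.36.
Planner: ∂(Σu_j)/∂g_i = Σα_j − 1 = 3.21 > 0, so everyone contributes w_i; G^SO = 27, W^SO = 27 + 3.21·27 = 113.67.
Deadweight loss = 35.31.

35.31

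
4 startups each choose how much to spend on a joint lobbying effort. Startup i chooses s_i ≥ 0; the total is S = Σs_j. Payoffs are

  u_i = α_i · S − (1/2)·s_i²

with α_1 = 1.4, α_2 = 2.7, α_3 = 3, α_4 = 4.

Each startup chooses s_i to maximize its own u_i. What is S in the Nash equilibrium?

11.1

Startup i's FOC: ∂u_i/∂s_i = α_i − s_i = 0, so s_i* = α_i.
NE contributions = (1.4, 2.7, 3, 4); S = 11.1.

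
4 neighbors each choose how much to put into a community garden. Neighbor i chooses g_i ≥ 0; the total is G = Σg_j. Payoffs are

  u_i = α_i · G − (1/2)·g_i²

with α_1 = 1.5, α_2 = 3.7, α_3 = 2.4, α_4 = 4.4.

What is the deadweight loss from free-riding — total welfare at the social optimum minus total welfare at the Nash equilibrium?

Neighbor i's FOC: ∂u_i/∂g_i = α_i − g_i = 0, so g_i* = α_i.
NE contributions = (1.5, 3.7, 2.4, 4.4); G = 12.
W^NE = (Σα)·G − ½Σα_i² = 12² − ½·41.06 = 123.47.
Planner sets g_i = Σα_j = 12 for every i, so G^SO = 4·12 = 48.
W^SO = (Σα)·G^SO − ½·4·(Σα)² = (4/2)·12² = 288.
Deadweight loss = W^SO − W^NE = 164.53.

164.53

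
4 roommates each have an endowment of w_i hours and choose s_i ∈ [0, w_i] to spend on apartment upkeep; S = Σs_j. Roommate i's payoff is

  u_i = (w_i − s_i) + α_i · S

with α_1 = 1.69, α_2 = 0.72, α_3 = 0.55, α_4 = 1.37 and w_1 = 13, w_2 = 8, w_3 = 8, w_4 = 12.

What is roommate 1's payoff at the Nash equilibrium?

42.25

∂u_i/∂s_i = α_i − 1, so roommate i contributes w_i if α_i > 1, else 0.
α_i > 1 for i ∈ {1, 4}; NE contributions (13, 0, 0, 12), S = 25.
u_1 = (13 − 13) + 1.69·25 = 42.25.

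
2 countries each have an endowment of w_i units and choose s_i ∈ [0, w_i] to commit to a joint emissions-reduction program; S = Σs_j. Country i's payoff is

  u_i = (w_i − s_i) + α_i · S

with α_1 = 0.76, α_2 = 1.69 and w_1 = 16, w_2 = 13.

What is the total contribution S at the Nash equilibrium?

∂u_i/∂s_i = α_i − 1, so country i contributes w_i if α_i > 1, else 0.
α_i > 1 for i ∈ {2}; NE contributions (0, 13), S = 13.

13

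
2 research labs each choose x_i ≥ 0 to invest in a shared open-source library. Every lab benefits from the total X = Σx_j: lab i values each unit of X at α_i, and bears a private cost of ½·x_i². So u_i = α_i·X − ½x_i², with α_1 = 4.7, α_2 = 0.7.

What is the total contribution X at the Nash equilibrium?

Lab i's FOC: ∂u_i/∂x_i = α_i − x_i = 0, so x_i* = α_i.
NE contributions = (4.7, 0.7); X = 5.4.

5.4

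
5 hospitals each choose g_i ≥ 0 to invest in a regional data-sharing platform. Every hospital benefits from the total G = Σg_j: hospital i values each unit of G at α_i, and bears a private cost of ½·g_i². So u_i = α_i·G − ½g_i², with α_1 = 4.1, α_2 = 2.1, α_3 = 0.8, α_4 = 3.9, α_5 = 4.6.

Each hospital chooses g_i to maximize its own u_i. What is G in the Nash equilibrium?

Hospital i's FOC: ∂u_i/∂g_i = α_i − g_i = 0, so g_i* = α_i.
NE contributions = (4.1, 2.1, 0.8, 3.9, 4.6); G = 15.5.

15.5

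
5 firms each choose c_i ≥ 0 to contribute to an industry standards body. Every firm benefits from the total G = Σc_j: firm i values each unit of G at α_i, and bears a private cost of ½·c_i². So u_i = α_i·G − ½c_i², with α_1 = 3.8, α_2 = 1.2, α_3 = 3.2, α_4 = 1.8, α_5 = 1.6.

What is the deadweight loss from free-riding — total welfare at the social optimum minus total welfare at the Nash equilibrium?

Firm i's FOC: ∂u_i/∂c_i = α_i − c_i = 0, so c_i* = α_i.
NE contributions = (3.8, 1.2, 3.2, 1.8, 1.6); G = 11.6.
W^NE = (Σα)·G − ½Σα_i² = 11.6² − ½·31.92 = 118.6.
Planner sets c_i = Σα_j = 11.6 for every i, so G^SO = 5·11.6 = 58.
W^SO = (Σα)·G^SO − ½·5·(Σα)² = (5/2)·11.6² = 336.4.
Deadweight loss = W^SO − W^NE = 217.8.

217.8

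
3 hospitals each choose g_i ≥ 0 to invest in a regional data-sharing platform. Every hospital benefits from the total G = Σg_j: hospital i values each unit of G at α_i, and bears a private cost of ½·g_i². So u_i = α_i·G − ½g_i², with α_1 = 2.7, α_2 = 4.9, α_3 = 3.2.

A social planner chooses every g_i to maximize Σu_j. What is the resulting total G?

32.4

Planner FOC: ∂(Σu_j)/∂g_i = (Σα_j) − g_i = 0, so g_i^SO = Σα_j = 10.8 for every i; G^SO = 32.4.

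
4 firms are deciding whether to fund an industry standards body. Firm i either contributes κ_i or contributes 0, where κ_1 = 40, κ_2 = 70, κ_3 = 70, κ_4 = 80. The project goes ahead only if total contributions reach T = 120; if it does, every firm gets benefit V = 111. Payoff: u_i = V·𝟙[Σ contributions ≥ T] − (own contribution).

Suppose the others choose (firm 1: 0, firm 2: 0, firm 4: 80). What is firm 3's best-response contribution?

70

Others' total = 80. Contributing 70 brings total to 150 ≥ 120: gain V − κ_3 = 41.
Best response: 70.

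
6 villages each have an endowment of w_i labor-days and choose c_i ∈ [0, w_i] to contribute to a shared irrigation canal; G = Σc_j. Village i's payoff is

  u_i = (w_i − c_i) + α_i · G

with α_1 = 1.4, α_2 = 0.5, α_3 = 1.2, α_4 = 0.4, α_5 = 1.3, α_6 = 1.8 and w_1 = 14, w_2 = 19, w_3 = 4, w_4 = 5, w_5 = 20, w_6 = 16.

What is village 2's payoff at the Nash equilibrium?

∂u_i/∂c_i = α_i − 1, so village i contributes w_i if α_i > 1, else 0.
α_i > 1 for i ∈ {1, 3, 5, 6}; NE contributions (14, 0, 4, 0, 20, 16), G = 54.
u_2 = (19 − 0) + 0.5·54 = 46.

46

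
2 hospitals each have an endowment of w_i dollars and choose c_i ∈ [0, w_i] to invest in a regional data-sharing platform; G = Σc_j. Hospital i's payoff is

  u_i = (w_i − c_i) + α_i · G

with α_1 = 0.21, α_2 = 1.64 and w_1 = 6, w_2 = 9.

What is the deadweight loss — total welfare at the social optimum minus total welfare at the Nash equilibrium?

∂u_i/∂c_i = α_i − 1, so hospital i contributes w_i if α_i > 1, else 0.
α_i > 1 for i ∈ {2}; NE contributions (0, 9), G = 9.
W^NE = Σw_i − G^NE + (Σα_i)·G^NE = 15 + 0.85·9 = 22.65.
Planner: ∂(Σu_j)/∂c_i = Σα_j − 1 = 0.85 > 0, so everyone contributes w_i; G^SO = 15, W^SO = 15 + 0.85·15 = 27.75.
Deadweight loss = 5.1.

5.1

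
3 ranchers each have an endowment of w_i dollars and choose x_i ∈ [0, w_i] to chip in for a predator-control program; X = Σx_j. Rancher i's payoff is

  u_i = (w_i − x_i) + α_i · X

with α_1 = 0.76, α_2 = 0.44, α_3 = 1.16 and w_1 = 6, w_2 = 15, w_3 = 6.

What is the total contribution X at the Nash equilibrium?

6

∂u_i/∂x_i = α_i − 1, so rancher i contributes w_i if α_i > 1, else 0.
α_i > 1 for i ∈ {3}; NE contributions (0, 0, 6), X = 6.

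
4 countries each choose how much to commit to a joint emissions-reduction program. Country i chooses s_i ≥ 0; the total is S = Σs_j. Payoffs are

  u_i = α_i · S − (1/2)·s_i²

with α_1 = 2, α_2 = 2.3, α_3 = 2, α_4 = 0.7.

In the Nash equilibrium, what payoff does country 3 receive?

Country i's FOC: ∂u_i/∂s_i = α_i − s_i = 0, so s_i* = α_i.
NE contributions = (2, 2.3, 2, 0.7); S = 7.
u_3 = α_3·S − ½·(s_3)² = 2·7 − ½·2² = 12.

12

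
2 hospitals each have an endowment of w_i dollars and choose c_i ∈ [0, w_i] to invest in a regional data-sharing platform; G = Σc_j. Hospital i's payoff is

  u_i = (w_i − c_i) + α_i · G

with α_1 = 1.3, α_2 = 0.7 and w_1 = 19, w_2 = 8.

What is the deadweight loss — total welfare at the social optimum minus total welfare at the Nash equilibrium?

8

∂u_i/∂c_i = α_i − 1, so hospital i contributes w_i if α_i > 1, else 0.
α_i > 1 for i ∈ {1}; NE contributions (19, 0), G = 19.
W^NE = Σw_i − G^NE + (Σα_i)·G^NE = 27 + 1·19 = 46.
Planner: ∂(Σu_j)/∂c_i = Σα_j − 1 = 1 > 0, so everyone contributes w_i; G^SO = 27, W^SO = 27 + 1·27 = 54.
Deadweight loss = 8.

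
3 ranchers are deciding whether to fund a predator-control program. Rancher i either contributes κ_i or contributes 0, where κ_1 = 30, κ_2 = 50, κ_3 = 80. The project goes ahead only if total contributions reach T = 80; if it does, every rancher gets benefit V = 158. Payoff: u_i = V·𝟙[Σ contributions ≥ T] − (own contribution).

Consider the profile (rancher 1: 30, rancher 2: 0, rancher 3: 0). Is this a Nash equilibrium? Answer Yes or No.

Total = 30 < 80: not provided.
Rancher 1 (pledges 30, payoff -30): dropping to 0 → total 0, payoff 0. Profitable deviation.

No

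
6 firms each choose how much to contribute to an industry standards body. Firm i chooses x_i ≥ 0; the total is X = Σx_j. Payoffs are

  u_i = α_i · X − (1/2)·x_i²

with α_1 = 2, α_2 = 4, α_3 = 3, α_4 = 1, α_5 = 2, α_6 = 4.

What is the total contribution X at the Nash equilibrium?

16

Firm i's FOC: ∂u_i/∂x_i = α_i − x_i = 0, so x_i* = α_i.
NE contributions = (2, 4, 3, 1, 2, 4); X = 16.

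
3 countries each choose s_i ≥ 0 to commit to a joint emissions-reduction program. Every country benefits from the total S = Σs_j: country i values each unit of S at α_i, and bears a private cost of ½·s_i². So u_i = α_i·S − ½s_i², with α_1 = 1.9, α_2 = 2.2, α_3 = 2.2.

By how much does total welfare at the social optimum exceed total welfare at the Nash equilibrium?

Country i's FOC: ∂u_i/∂s_i = α_i − s_i = 0, so s_i* = α_i.
NE contributions = (1.9, 2.2, 2.2); S = 6.3.
W^NE = (Σα)·S − ½Σα_i² = 6.3² − ½·13.29 = 33.045.
Planner sets s_i = Σα_j = 6.3 for every i, so S^SO = 3·6.3 = 18.9.
W^SO = (Σα)·S^SO − ½·3·(Σα)² = (3/2)·6.3² = 59.535.
Deadweight loss = W^SO − W^NE = 26.49.

26.49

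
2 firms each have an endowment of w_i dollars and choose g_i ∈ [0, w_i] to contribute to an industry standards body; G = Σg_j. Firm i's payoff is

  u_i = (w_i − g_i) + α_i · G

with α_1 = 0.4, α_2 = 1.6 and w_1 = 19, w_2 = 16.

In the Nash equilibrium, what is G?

∂u_i/∂g_i = α_i − 1, so firm i contributes w_i if α_i > 1, else 0.
α_i > 1 for i ∈ {2}; NE contributions (0, 16), G = 16.

16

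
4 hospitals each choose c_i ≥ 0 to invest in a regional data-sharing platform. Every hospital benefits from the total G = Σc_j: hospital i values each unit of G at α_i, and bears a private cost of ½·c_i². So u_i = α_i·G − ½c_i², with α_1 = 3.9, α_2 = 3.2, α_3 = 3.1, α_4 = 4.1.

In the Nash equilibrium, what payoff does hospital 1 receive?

Hospital i's FOC: ∂u_i/∂c_i = α_i − c_i = 0, so c_i* = α_i.
NE contributions = (3.9, 3.2, 3.1, 4.1); G = 14.3.
u_1 = α_1·G − ½·(c_1)² = 3.9·14.3 − ½·3.9² = 48.165.

48.165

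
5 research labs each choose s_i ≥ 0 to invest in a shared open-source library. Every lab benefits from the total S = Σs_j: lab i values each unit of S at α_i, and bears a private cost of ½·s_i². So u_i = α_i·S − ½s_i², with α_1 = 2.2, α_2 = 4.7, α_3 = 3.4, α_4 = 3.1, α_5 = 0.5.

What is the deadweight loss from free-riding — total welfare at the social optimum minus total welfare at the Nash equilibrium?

313.99

Lab i's FOC: ∂u_i/∂s_i = α_i − s_i = 0, so s_i* = α_i.
NE contributions = (2.2, 4.7, 3.4, 3.1, 0.5); S = 13.9.
W^NE = (Σα)·S − ½Σα_i² = 13.9² − ½·48.35 = 169.035.
Planner sets s_i = Σα_j = 13.9 for every i, so S^SO = 5·13.9 = 69.5.
W^SO = (Σα)·S^SO − ½·5·(Σα)² = (5/2)·13.9² = 483.025.
Deadweight loss = W^SO − W^NE = 313.99.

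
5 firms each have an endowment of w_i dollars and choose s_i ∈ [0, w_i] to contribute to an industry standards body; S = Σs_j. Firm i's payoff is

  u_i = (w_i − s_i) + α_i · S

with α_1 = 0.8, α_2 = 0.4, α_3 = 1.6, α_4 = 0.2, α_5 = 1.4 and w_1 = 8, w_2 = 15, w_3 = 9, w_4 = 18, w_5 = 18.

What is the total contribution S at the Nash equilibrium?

∂u_i/∂s_i = α_i − 1, so firm i contributes w_i if α_i > 1, else 0.
α_i > 1 for i ∈ {3, 5}; NE contributions (0, 0, 9, 0, 18), S = 27.

27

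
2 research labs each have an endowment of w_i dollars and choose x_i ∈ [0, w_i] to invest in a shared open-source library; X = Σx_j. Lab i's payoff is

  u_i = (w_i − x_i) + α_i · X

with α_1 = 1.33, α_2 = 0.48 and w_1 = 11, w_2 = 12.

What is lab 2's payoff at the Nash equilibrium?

∂u_i/∂x_i = α_i − 1, so lab i contributes w_i if α_i > 1, else 0.
α_i > 1 for i ∈ {1}; NE contributions (11, 0), X = 11.
u_2 = (12 − 0) + 0.48·11 = 17.28.

17.28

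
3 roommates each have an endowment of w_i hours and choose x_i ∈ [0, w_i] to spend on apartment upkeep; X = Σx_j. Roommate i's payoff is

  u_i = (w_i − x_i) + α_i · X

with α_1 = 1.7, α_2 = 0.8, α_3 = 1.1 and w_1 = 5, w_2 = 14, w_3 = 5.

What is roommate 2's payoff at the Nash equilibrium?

∂u_i/∂x_i = α_i − 1, so roommate i contributes w_i if α_i > 1, else 0.
α_i > 1 for i ∈ {1, 3}; NE contributions (5, 0, 5), X = 10.
u_2 = (14 − 0) + 0.8·10 = 22.

22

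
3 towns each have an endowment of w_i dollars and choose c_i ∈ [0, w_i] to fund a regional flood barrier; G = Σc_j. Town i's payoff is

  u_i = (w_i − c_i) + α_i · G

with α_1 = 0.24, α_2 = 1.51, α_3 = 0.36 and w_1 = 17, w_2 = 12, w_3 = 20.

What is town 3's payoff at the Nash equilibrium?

24.32

∂u_i/∂c_i = α_i − 1, so town i contributes w_i if α_i > 1, else 0.
α_i > 1 for i ∈ {2}; NE contributions (0, 12, 0), G = 12.
u_3 = (20 − 0) + 0.36·12 = 24.32.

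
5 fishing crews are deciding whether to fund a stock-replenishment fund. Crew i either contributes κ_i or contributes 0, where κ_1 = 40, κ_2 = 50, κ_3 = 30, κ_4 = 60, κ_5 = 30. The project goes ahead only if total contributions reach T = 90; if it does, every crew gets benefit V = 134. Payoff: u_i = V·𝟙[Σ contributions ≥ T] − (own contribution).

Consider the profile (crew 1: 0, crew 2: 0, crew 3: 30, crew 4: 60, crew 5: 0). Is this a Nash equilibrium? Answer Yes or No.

Yes

Total = 90 ≥ 90: provided.
Crew 1 (pledges 0, payoff 134): pledging 40 → total 130, payoff 94. No gain.
Crew 2 (pledges 0, payoff 134): pledging 50 → total 140, payoff 84. No gain.
Crew 3 (pledges 30, payoff 104): dropping to 0 → total 60, payoff 0. No gain.
Crew 4 (pledges 60, payoff 74): dropping to 0 → total 30, payoff 0. No gain.
Crew 5 (pledges 0, payoff 134): pledging 30 → total 120, payoff 104. No gain.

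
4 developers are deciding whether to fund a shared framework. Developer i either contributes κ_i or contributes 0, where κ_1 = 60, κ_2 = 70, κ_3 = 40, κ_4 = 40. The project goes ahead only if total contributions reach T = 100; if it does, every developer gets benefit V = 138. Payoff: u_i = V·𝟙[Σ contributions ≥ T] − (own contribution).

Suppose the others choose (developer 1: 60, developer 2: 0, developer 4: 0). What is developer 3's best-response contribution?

Others' total = 60. Contributing 40 brings total to 100 ≥ 100: gain V − κ_3 = 98.
Best response: 40.

40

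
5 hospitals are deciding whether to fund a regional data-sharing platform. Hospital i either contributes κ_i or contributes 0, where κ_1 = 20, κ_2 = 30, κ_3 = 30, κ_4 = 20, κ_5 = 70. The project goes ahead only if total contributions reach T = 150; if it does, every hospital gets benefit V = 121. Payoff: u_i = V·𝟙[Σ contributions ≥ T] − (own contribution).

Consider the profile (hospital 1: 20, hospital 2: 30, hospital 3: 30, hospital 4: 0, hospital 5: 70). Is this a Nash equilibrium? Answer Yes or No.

Yes

Total = 150 ≥ 150: provided.
Hospital 1 (pledges 20, payoff 101): dropping to 0 → total 130, payoff 0. No gain.
Hospital 2 (pledges 30, payoff 91): dropping to 0 → total 120, payoff 0. No gain.
Hospital 3 (pledges 30, payoff 91): dropping to 0 → total 120, payoff 0. No gain.
Hospital 4 (pledges 0, payoff 121): pledging 20 → total 170, payoff 101. No gain.
Hospital 5 (pledges 70, payoff 51): dropping to 0 → total 80, payoff 0. No gain.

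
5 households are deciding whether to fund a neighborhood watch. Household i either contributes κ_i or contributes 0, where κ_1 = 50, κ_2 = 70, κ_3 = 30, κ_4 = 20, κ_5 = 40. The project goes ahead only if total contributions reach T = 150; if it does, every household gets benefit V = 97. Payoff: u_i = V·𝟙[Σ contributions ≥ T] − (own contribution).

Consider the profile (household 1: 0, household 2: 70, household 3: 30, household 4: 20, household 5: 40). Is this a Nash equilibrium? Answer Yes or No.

Yes

Total = 160 ≥ 150: provided.
Household 1 (pledges 0, payoff 97): pledging 50 → total 210, payoff 47. No gain.
Household 2 (pledges 70, payoff 27): dropping to 0 → total 90, payoff 0. No gain.
Household 3 (pledges 30, payoff 67): dropping to 0 → total 130, payoff 0. No gain.
Household 4 (pledges 20, payoff 77): dropping to 0 → total 140, payoff 0. No gain.
Household 5 (pledges 40, payoff 57): dropping to 0 → total 120, payoff 0. No gain.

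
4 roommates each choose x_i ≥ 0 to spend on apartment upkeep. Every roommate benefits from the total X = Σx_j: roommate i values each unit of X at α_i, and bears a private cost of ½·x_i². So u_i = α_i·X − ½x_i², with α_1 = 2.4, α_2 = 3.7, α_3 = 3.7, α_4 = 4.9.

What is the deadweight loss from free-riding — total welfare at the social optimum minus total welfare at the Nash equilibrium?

Roommate i's FOC: ∂u_i/∂x_i = α_i − x_i = 0, so x_i* = α_i.
NE contributions = (2.4, 3.7, 3.7, 4.9); X = 14.7.
W^NE = (Σα)·X − ½Σα_i² = 14.7² − ½·57.15 = 187.515.
Planner sets x_i = Σα_j = 14.7 for every i, so X^SO = 4·14.7 = 58.8.
W^SO = (Σα)·X^SO − ½·4·(Σα)² = (4/2)·14.7² = 432.18.
Deadweight loss = W^SO − W^NE = 244.665.

244.665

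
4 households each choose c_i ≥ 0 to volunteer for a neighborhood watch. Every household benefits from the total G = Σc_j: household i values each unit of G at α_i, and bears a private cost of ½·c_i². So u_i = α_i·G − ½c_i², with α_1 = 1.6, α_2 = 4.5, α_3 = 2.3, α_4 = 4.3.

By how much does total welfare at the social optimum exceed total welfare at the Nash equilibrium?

184.585

Household i's FOC: ∂u_i/∂c_i = α_i − c_i = 0, so c_i* = α_i.
NE contributions = (1.6, 4.5, 2.3, 4.3); G = 12.7.
W^NE = (Σα)·G − ½Σα_i² = 12.7² − ½·46.59 = 137.995.
Planner sets c_i = Σα_j = 12.7 for every i, so G^SO = 4·12.7 = 50.8.
W^SO = (Σα)·G^SO − ½·4·(Σα)² = (4/2)·12.7² = 322.58.
Deadweight loss = W^SO − W^NE = 184.585.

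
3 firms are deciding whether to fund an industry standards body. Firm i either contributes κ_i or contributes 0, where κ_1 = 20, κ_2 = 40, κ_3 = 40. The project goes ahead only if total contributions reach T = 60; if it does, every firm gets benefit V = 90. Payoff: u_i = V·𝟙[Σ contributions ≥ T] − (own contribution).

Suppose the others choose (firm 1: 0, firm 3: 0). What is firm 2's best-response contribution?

0

Others' total = 0. Even contributing 40 gives 40 < 60: no benefit either way.
Best response: 0.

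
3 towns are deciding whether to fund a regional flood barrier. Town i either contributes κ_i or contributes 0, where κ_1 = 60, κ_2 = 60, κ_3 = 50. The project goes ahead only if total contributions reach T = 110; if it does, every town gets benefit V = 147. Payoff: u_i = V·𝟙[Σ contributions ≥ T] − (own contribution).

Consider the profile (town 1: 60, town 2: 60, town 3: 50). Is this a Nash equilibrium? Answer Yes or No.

Total = 170 ≥ 110: provided.
Town 1 (pledges 60, payoff 87): dropping to 0 → total 110, payoff 147. Profitable deviation.

No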